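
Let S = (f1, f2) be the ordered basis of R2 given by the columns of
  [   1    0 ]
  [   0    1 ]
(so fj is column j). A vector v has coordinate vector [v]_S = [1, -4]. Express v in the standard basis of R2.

[1, -4]

v = M [v]_S, where M has columns f1, f2.
Carrying out the matrix-vector product, v = [1, -4].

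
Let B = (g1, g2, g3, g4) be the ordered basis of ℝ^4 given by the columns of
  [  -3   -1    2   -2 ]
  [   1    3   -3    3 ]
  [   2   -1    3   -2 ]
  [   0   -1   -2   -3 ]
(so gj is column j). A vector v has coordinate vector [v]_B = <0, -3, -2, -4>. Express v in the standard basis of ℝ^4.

By definition v = 0·g1 - 3g2 - 2g3 - 4g4.
Summing componentwise gives <7, -15, 5, 19>.

<7, -15, 5, 19>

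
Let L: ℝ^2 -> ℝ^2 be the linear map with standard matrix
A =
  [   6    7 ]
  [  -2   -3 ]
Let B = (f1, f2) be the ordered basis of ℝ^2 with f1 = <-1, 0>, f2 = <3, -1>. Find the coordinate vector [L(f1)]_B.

Column 1 of [L]_B is the B-coordinate vector of L(f1).
In standard coordinates L(f1) = A f1 = <-6, 2>.
Converting to B: <-6, 2> = 0·f1 - 2f2, so the coordinate vector is <0, -2>.

<0, -2>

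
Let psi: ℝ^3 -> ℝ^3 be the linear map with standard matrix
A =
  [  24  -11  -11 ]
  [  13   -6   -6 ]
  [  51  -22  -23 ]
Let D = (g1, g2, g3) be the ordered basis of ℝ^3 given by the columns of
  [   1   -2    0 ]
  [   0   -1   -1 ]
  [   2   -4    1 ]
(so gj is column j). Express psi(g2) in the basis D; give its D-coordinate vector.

(3, -2, -2)

Compute psi(g2) = A g2 = (7, 4, 12) in standard coordinates.
Then write this in D-coordinates: solve for y in y_1 g1 + ... + y_3 g3 = (7, 4, 12).
This gives y = (3, -2, -2), which is column 2 of [psi]_D.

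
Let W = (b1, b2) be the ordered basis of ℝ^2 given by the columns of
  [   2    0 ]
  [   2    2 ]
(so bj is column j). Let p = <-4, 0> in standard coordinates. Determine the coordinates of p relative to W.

[p]_W is the unique c with M c = p, where M has columns b1, b2.
System: 2c_1 + 0c_2 = -4, 2c_1 + 2c_2 = 0; solving gives c_1 = -2, c_2 = 2.
Check: -2b1 + 2b2 = <-4, 0>.

<-2, 2>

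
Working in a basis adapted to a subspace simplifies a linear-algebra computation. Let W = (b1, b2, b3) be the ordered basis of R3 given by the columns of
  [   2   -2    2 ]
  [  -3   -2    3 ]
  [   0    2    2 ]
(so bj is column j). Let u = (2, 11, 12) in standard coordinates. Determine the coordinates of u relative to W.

[u]_W is the unique c with M c = u, where M has columns b1, ..., b3.
Gaussian elimination on [M | u] yields c = (-1, 2, 4).
Check: -b1 + 2b2 + 4b3 = (2, 11, 12).

(-1, 2, 4)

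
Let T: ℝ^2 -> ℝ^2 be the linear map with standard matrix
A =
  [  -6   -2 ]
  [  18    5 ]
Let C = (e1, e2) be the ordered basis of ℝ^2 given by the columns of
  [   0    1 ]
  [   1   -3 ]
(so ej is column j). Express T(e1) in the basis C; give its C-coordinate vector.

[-1, -2]

Column 1 of [T]_C is the C-coordinate vector of T(e1).
In standard coordinates T(e1) = A e1 = [-2, 5].
Converting to C: [-2, 5] = -e1 - 2e2, so the coordinate vector is [-1, -2].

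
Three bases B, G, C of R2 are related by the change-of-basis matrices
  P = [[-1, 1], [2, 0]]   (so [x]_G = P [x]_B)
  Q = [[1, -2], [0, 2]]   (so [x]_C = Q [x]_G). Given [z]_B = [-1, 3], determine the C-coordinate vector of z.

[8, -4]

First [z]_G = P [z]_B = [4, -2].
Then [z]_C = Q [z]_G = [8, -4].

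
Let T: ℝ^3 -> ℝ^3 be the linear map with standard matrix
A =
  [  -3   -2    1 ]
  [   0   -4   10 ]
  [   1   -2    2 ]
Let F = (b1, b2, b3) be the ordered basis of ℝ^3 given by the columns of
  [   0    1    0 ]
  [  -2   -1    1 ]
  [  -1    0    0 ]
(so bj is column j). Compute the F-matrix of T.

[[-2, -3, 2], [3, -1, -2], [-3, -3, -2]]

Let P have columns b1, ..., b3. Then [T]_F = P^(-1) A P.
Here det P = -1, so P^(-1) is integer; computing A P first and then P^(-1)(A P) gives [[-2, -3, 2], [3, -1, -2], [-3, -3, -2]].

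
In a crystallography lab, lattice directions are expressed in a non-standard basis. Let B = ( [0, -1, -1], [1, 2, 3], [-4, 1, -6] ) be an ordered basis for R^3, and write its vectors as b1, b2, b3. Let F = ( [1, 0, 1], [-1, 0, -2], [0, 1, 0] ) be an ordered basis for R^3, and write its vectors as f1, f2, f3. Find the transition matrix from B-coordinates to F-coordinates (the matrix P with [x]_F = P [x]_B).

Column j of P is [bj]_F, since P maps B-coordinates to F-coordinates.
Expressing b1 in F: b1 = f1 + f2 - f3, so column 1 of P is [1, 1, -1].
Doing the same for each bj gives P = [[1, -1, -2], [1, -2, 2], [-1, 2, 1]].

[[1, -1, -2], [1, -2, 2], [-1, 2, 1]]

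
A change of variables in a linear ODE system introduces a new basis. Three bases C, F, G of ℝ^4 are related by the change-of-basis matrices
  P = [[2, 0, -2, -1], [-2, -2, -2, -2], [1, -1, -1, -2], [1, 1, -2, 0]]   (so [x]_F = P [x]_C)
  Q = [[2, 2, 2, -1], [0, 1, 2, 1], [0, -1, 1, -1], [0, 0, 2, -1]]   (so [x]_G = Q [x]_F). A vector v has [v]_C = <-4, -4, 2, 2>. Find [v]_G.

<-12, -16, -2, 0>

First [v]_F = P [v]_C = <-14, 8, -6, -12>.
Then [v]_G = Q [v]_F = <-12, -16, -2, 0>.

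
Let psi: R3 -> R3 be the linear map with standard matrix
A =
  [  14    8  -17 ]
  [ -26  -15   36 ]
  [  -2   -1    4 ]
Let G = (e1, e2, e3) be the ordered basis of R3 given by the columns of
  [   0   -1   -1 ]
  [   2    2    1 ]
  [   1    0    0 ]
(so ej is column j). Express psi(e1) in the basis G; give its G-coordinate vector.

Column 1 of [psi]_G is the G-coordinate vector of psi(e1).
In standard coordinates psi(e1) = A e1 = <-1, 6, 2>.
Converting to G: <-1, 6, 2> = 2e1 + e2 + 0·e3, so the coordinate vector is <2, 1, 0>.

<2, 1, 0>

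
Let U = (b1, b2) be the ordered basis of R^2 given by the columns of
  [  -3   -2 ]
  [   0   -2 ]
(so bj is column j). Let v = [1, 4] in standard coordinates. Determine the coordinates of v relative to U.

[v]_U is the unique c with M c = v, where M has columns b1, b2.
System: -3c_1 - 2c_2 = 1, 0c_1 - 2c_2 = 4; solving gives c_1 = 1, c_2 = -2.
Check: b1 - 2b2 = [1, 4].

[1, -2]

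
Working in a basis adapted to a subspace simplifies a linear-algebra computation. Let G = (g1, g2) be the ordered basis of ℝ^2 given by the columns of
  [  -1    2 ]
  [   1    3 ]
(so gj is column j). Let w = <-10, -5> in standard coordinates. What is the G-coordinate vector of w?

<4, -3>

[w]_G is the unique c with M c = w, where M has columns g1, g2.
System: -c_1 + 2c_2 = -10, c_1 + 3c_2 = -5; solving gives c_1 = 4, c_2 = -3.
Check: 4g1 - 3g2 = <-10, -5>.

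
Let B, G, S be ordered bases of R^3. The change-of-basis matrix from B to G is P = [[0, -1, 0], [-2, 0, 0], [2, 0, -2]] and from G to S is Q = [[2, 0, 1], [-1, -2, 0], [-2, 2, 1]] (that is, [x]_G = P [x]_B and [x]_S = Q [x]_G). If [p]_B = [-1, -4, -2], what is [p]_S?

First [p]_G = P [p]_B = [4, 2, 2].
Then [p]_S = Q [p]_G = [10, -8, -2].

[10, -8, -2]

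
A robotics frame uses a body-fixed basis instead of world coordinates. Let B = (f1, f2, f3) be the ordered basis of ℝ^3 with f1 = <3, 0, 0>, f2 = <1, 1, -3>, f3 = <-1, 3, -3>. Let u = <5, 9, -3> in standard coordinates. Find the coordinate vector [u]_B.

<4, -3, 4>

We seek scalars with c_1 f1 + ... + c_3 f3 = u; equivalently solve M c = u where the columns of M are f1, ..., f3.
Solving this 3x3 system gives c = (4, -3, 4).
Check: 4f1 - 3f2 + 4f3 = <5, 9, -3>.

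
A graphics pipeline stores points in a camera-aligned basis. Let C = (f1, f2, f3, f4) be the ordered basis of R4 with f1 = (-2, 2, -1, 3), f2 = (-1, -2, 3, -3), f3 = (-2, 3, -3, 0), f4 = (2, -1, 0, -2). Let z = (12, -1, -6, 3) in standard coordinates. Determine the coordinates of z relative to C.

Write z = c_1 f1 + ... + c_4 f4 and solve for the c_i.
Row-reducing the augmented matrix [M | z] gives c = (-3, -4, -1, 0).
Check: -3f1 - 4f2 - f3 + 0·f4 = (12, -1, -6, 3).

(-3, -4, -1, 0)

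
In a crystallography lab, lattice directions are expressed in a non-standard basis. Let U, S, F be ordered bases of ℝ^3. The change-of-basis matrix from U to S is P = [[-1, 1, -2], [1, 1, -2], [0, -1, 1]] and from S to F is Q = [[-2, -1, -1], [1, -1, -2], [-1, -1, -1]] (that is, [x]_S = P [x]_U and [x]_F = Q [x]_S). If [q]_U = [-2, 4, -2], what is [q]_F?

Composing the changes, [q]_F = Q P [q]_U.
Q P = [[1, -2, 5], [-2, 2, -2], [0, -1, 3]]; applying this to [-2, 4, -2] gives [-20, 16, -10].

[-20, 16, -10]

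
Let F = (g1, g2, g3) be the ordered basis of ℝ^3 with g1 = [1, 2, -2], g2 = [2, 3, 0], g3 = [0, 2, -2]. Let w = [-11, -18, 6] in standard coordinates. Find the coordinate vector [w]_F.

[-3, -4, 0]

We seek scalars with c_1 g1 + ... + c_3 g3 = w; equivalently solve M c = w where the columns of M are g1, ..., g3.
Solving this 3x3 system gives c = (-3, -4, 0).
Check: -3g1 - 4g2 + 0·g3 = [-11, -18, 6].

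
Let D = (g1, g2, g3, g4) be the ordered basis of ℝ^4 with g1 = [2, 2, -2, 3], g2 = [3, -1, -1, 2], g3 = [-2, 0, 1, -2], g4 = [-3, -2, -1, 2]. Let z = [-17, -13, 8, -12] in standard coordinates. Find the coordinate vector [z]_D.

[z]_D is the unique c with M c = z, where M has columns g1, ..., g4.
Solving this 4x4 system gives c = (-4, 1, 3, 2).
Check: -4g1 + g2 + 3g3 + 2g4 = [-17, -13, 8, -12].

[-4, 1, 3, 2]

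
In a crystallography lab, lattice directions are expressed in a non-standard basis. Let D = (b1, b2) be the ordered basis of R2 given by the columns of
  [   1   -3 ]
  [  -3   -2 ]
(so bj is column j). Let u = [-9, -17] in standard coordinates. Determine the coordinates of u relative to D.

[u]_D is the unique c with M c = u, where M has columns b1, b2.
System: c_1 - 3c_2 = -9, -3c_1 - 2c_2 = -17; solving gives c_1 = 3, c_2 = 4.
Check: 3b1 + 4b2 = [-9, -17].

[3, 4]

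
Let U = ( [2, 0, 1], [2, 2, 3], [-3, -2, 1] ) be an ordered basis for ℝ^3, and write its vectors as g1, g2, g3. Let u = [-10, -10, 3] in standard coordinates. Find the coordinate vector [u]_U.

[2, -1, 4]

[u]_U is the unique c with M c = u, where M has columns g1, ..., g3.
Solving this 3x3 system gives c = (2, -1, 4).
Check: 2g1 - g2 + 4g3 = [-10, -10, 3].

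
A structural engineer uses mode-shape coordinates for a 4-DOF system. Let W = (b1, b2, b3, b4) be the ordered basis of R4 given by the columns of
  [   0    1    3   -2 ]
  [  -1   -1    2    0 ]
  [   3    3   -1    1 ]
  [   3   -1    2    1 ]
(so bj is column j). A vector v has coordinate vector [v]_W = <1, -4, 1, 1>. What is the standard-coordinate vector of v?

<-3, 5, -9, 10>

v = M [v]_W, where M has columns b1, ..., b4.
Carrying out the matrix-vector product, v = <-3, 5, -9, 10>.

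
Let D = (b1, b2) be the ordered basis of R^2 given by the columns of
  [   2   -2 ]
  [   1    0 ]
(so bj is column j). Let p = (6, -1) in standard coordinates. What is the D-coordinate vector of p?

(-1, -4)

[p]_D is the unique c with M c = p, where M has columns b1, b2.
System: 2c_1 - 2c_2 = 6, c_1 + 0c_2 = -1; solving gives c_1 = -1, c_2 = -4.
Check: -b1 - 4b2 = (6, -1).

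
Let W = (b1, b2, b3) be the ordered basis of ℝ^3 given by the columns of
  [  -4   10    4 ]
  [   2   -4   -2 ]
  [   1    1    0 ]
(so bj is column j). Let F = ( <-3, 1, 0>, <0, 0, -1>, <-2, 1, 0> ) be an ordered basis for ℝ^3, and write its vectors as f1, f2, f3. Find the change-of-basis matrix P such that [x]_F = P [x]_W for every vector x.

[[0, -2, 0], [-1, -1, 0], [2, -2, -2]]

Take x = bj: its W-coordinates are the j-th standard unit vector, so P e_j — column j of P — equals [bj]_F.
b1 = 0·f1 - f2 + 2f3, giving column 1 = <0, -1, 2>; repeating for each j gives P = [[0, -2, 0], [-1, -1, 0], [2, -2, -2]].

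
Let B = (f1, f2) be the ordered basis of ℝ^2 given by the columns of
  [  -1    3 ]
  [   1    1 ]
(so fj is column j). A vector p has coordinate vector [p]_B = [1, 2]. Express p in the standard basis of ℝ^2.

[5, 3]

The coordinates say p = f1 + 2f2; adding the scaled basis vectors gives [5, 3].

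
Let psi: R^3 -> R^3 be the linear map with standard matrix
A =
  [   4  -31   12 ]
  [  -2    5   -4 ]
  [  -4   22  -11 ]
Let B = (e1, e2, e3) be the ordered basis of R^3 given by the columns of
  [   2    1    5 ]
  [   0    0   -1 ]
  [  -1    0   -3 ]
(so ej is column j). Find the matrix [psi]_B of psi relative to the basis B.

The j-th column of [psi]_B is [psi(ej)]_B.
psi(e1) = A e1 = (-4, 0, 3) = -3e1 + 2e2 + 0·e3, so column 1 is (-3, 2, 0).
Repeating for e2, e3 and assembling the columns gives [[-3, -2, 0], [2, -2, 0], [0, 2, 3]].

[[-3, -2, 0], [2, -2, 0], [0, 2, 3]]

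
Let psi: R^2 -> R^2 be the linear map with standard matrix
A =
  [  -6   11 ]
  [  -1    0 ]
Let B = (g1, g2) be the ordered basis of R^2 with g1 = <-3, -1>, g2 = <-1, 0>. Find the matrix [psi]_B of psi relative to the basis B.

[[-3, -1], [2, -3]]

With P the matrix whose columns are g1, g2, [psi]_B = P^(-1) A P.
Column by column: psi(g1) = A g1 = <7, 3>; its B-coordinates <-3, 2> give column 1.
Continuing for each basis vector yields [psi]_B = [[-3, -1], [2, -3]].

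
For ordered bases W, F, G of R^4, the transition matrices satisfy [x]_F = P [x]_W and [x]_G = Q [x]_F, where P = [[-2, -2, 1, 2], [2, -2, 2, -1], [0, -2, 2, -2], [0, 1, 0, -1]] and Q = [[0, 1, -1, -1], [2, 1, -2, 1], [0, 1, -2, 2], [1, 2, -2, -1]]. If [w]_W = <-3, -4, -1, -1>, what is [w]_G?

<-4, 4, -21, 0>

Composing the changes, [w]_G = Q P [w]_W.
Q P = [[2, -1, 0, 2], [-2, -1, 0, 6], [2, 4, -2, 1], [2, -3, 1, 5]]; applying this to <-3, -4, -1, -1> gives <-4, 4, -21, 0>.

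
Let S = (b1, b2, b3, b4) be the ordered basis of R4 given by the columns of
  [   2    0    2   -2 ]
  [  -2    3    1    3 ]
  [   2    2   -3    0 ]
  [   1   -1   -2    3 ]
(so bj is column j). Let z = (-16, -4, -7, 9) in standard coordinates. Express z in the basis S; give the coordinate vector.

(-4, -4, -3, 1)

[z]_S is the unique c with M c = z, where M has columns b1, ..., b4.
Solving this 4x4 system gives c = (-4, -4, -3, 1).
Check: -4b1 - 4b2 - 3b3 + b4 = (-16, -4, -7, 9).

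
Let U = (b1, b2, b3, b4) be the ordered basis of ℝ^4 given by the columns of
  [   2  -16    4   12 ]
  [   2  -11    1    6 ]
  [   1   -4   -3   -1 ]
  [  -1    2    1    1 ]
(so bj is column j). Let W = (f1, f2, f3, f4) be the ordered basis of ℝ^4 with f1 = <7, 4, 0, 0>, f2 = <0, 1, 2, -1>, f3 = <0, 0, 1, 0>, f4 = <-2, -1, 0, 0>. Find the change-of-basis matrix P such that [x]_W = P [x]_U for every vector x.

[[0, -2, 0, 2], [1, -2, -1, -1], [-1, 0, -1, 1], [-1, 1, -2, 1]]

Let M have columns bj and N have columns fj. Then for every x, N [x]_W = x = M [x]_U, so P = N^(-1) M.
Since det N = 1, N^(-1) has integer entries; multiplying gives P = [[0, -2, 0, 2], [1, -2, -1, -1], [-1, 0, -1, 1], [-1, 1, -2, 1]].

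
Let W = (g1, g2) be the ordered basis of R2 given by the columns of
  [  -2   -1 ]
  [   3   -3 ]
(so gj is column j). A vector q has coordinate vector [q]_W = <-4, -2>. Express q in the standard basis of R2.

The coordinates say q = -4g1 - 2g2; adding the scaled basis vectors gives <10, -6>.

<10, -6>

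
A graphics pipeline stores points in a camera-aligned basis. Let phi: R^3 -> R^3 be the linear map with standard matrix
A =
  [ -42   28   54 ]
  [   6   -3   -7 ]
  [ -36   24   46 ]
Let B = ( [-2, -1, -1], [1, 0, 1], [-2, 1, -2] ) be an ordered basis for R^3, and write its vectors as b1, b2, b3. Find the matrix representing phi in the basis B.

[[0, -2, 0], [-2, 2, 2], [-2, -3, -1]]

The j-th column of [phi]_B is [phi(bj)]_B.
phi(b1) = A b1 = [2, -2, 2] = 0·b1 - 2b2 - 2b3, so column 1 is [0, -2, -2].
Repeating for b2, b3 and assembling the columns gives [[0, -2, 0], [-2, 2, 2], [-2, -3, -1]].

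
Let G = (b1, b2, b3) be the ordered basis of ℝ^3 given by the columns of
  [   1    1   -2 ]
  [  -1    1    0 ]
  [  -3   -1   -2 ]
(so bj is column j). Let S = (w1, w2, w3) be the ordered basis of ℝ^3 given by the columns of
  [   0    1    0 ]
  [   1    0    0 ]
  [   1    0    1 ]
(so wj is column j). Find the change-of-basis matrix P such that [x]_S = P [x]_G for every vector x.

Take x = bj: its G-coordinates are the j-th standard unit vector, so P e_j — column j of P — equals [bj]_S.
b1 = -w1 + w2 - 2w3, giving column 1 = [-1, 1, -2]; repeating for each j gives P = [[-1, 1, 0], [1, 1, -2], [-2, -2, -2]].

[[-1, 1, 0], [1, 1, -2], [-2, -2, -2]]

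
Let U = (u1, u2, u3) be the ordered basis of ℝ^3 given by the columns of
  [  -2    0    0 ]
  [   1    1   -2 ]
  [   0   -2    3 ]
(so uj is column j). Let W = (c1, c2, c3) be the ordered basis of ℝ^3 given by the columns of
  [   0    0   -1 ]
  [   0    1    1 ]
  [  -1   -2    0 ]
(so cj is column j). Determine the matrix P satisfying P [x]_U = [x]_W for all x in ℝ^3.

[[2, 0, 1], [-1, 1, -2], [2, 0, 0]]

Column j of P is [uj]_W, since P maps U-coordinates to W-coordinates.
Expressing u1 in W: u1 = 2c1 - c2 + 2c3, so column 1 of P is (2, -1, 2).
Doing the same for each uj gives P = [[2, 0, 1], [-1, 1, -2], [2, 0, 0]].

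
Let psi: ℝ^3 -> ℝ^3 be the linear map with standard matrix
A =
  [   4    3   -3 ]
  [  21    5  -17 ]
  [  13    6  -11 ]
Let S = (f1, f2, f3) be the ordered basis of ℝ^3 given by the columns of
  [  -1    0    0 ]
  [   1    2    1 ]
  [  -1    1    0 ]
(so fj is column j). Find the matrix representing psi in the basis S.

[[-2, -3, -3], [2, -2, 3], [-1, 0, 2]]

The j-th column of [psi]_S is [psi(fj)]_S.
psi(f1) = A f1 = [2, 1, 4] = -2f1 + 2f2 - f3, so column 1 is [-2, 2, -1].
Repeating for f2, f3 and assembling the columns gives [[-2, -3, -3], [2, -2, 3], [-1, 0, 2]].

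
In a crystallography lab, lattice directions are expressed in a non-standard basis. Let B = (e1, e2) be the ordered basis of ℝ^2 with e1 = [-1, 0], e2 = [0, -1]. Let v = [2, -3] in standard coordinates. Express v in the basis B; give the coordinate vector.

[-2, 3]

We seek scalars with c_1 e1 + c_2 e2 = v; equivalently solve M c = v where the columns of M are e1, e2.
System: -c_1 + 0c_2 = 2, 0c_1 - c_2 = -3; solving gives c_1 = -2, c_2 = 3.
Check: -2e1 + 3e2 = [2, -3].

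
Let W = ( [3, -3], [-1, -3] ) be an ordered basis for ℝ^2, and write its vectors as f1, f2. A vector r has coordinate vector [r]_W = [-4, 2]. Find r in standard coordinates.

The coordinates say r = -4f1 + 2f2; adding the scaled basis vectors gives [-14, 6].

[-14, 6]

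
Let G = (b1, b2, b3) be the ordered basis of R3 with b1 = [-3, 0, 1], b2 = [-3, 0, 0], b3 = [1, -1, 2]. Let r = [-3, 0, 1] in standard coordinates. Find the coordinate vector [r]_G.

[1, 0, 0]

[r]_G is the unique c with M c = r, where M has columns b1, ..., b3.
Row-reducing the augmented matrix [M | r] gives c = (1, 0, 0).
Check: b1 + 0·b2 + 0·b3 = [-3, 0, 1].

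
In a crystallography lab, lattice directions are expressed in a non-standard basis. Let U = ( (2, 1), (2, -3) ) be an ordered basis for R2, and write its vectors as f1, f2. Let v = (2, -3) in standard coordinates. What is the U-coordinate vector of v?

(0, 1)

We seek scalars with c_1 f1 + c_2 f2 = v; equivalently solve M c = v where the columns of M are f1, f2.
System: 2c_1 + 2c_2 = 2, c_1 - 3c_2 = -3; solving gives c_1 = 0, c_2 = 1.
Check: 0·f1 + f2 = (2, -3).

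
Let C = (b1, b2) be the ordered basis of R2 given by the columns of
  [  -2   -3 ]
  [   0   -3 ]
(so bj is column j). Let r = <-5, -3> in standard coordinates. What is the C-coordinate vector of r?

<1, 1>

Write r = c_1 b1 + c_2 b2 and solve for the c_i.
System: -2c_1 - 3c_2 = -5, 0c_1 - 3c_2 = -3; solving gives c_1 = 1, c_2 = 1.
Check: b1 + b2 = <-5, -3>.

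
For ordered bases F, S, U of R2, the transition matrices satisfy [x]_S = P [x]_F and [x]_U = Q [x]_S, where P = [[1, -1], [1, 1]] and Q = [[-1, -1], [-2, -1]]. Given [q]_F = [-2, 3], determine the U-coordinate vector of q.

[4, 9]

First [q]_S = P [q]_F = [-5, 1].
Then [q]_U = Q [q]_S = [4, 9].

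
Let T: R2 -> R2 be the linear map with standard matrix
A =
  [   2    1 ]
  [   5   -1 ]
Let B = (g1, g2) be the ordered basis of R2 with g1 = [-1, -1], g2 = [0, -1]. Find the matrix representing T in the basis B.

With P the matrix whose columns are g1, g2, [T]_B = P^(-1) A P.
Column by column: T(g1) = A g1 = [-3, -4]; its B-coordinates [3, 1] give column 1.
Continuing for each basis vector yields [T]_B = [[3, 1], [1, -2]].

[[3, 1], [1, -2]]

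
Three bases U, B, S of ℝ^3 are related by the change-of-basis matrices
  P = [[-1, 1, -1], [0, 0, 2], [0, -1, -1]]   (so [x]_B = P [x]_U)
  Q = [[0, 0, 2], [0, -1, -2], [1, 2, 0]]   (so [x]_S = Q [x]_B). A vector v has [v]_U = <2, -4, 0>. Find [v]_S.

<8, -8, -6>

First [v]_B = P [v]_U = <-6, 0, 4>.
Then [v]_S = Q [v]_B = <8, -8, -6>.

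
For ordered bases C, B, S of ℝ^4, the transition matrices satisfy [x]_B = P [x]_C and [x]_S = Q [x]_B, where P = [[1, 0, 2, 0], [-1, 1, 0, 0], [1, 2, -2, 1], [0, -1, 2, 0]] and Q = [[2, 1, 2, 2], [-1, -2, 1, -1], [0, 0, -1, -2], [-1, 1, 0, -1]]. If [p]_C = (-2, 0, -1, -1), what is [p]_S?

(-12, 1, 5, 8)

Composing the changes, [p]_S = Q P [p]_C.
Q P = [[3, 3, 4, 2], [2, 1, -6, 1], [-1, 0, -2, -1], [-2, 2, -4, 0]]; applying this to (-2, 0, -1, -1) gives (-12, 1, 5, 8).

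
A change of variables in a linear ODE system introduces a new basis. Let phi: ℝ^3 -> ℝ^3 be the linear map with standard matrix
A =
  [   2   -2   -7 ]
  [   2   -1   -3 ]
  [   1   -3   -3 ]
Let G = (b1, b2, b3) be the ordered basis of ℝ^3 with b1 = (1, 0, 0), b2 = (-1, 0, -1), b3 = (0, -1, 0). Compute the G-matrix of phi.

The j-th column of [phi]_G is [phi(bj)]_G.
phi(b1) = A b1 = (2, 2, 1) = b1 - b2 - 2b3, so column 1 is (1, -1, -2).
Repeating for b2, b3 and assembling the columns gives [[1, 3, -1], [-1, -2, -3], [-2, -1, -1]].

[[1, 3, -1], [-1, -2, -3], [-2, -1, -1]]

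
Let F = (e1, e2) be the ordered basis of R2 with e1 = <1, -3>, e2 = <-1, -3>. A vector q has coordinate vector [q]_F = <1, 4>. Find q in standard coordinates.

The coordinates say q = e1 + 4e2; adding the scaled basis vectors gives <-3, -15>.

<-3, -15>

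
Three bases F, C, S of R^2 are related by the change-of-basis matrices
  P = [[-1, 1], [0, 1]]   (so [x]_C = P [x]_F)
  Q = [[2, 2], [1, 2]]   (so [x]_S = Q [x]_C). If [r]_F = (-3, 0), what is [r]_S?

First [r]_C = P [r]_F = (3, 0).
Then [r]_S = Q [r]_C = (6, 3).

(6, 3)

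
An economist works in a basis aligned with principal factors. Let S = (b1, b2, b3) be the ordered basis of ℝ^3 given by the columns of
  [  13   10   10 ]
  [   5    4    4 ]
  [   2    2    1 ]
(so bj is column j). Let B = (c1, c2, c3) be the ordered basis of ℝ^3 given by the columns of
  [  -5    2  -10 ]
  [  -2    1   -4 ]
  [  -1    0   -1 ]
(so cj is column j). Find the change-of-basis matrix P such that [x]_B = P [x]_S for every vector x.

[[-1, -2, 0], [-1, 0, 0], [-1, 0, -1]]

Column j of P is [bj]_B, since P maps S-coordinates to B-coordinates.
Expressing b1 in B: b1 = -c1 - c2 - c3, so column 1 of P is [-1, -1, -1].
Doing the same for each bj gives P = [[-1, -2, 0], [-1, 0, 0], [-1, 0, -1]].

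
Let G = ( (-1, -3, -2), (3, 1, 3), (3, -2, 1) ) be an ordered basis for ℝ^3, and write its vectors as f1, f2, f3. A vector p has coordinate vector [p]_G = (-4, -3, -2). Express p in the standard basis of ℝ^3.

The coordinates say p = -4f1 - 3f2 - 2f3; adding the scaled basis vectors gives (-11, 13, -3).

(-11, 13, -3)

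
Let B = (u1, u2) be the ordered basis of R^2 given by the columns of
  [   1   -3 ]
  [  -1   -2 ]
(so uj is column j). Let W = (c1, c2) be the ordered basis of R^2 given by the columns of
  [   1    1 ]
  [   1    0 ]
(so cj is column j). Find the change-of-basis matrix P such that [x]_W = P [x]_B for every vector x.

Let M have columns uj and N have columns cj. Then for every x, N [x]_W = x = M [x]_B, so P = N^(-1) M.
Since det N = -1, N^(-1) has integer entries; multiplying gives P = [[-1, -2], [2, -1]].

[[-1, -2], [2, -1]]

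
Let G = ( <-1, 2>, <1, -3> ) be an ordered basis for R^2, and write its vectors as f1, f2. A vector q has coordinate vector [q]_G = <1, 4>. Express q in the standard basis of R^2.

By definition q = f1 + 4f2.
Summing componentwise gives <3, -10>.

<3, -10>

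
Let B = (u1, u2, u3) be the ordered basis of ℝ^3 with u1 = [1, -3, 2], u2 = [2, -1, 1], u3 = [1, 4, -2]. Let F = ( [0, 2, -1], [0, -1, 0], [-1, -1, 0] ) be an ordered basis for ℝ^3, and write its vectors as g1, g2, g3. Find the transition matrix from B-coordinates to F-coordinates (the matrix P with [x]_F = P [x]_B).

Column j of P is [uj]_F, since P maps B-coordinates to F-coordinates.
Expressing u1 in F: u1 = -2g1 + 0·g2 - g3, so column 1 of P is [-2, 0, -1].
Doing the same for each uj gives P = [[-2, -1, 2], [0, 1, 1], [-1, -2, -1]].

[[-2, -1, 2], [0, 1, 1], [-1, -2, -1]]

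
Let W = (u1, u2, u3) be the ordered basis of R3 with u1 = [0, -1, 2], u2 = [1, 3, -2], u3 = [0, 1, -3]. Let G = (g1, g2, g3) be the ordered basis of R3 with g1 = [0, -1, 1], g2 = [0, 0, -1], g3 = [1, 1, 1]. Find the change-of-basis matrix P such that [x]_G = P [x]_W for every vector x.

[[1, -2, -1], [-1, 1, 2], [0, 1, 0]]

Column j of P is [uj]_G, since P maps W-coordinates to G-coordinates.
Expressing u1 in G: u1 = g1 - g2 + 0·g3, so column 1 of P is [1, -1, 0].
Doing the same for each uj gives P = [[1, -2, -1], [-1, 1, 2], [0, 1, 0]].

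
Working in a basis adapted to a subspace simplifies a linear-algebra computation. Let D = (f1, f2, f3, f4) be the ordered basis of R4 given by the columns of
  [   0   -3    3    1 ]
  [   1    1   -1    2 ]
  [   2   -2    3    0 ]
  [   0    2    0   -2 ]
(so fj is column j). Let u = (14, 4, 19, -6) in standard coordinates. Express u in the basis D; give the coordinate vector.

We seek scalars with c_1 f1 + ... + c_4 f4 = u; equivalently solve M c = u where the columns of M are f1, ..., f4.
Row-reducing the augmented matrix [M | u] gives c = (4, -1, 3, 2).
Check: 4f1 - f2 + 3f3 + 2f4 = (14, 4, 19, -6).

(4, -1, 3, 2)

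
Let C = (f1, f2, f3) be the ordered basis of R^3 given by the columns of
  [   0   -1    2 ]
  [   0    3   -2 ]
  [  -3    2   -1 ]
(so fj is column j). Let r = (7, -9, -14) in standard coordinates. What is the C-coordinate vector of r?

[r]_C is the unique c with M c = r, where M has columns f1, ..., f3.
Solving this 3x3 system gives c = (3, -1, 3).
Check: 3f1 - f2 + 3f3 = (7, -9, -14).

(3, -1, 3)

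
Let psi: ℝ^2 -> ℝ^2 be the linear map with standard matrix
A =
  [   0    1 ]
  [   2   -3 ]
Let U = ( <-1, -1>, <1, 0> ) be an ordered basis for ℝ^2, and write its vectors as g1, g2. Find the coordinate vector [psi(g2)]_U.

Compute psi(g2) = A g2 = <0, 2> in standard coordinates.
Then write this in U-coordinates: solve for y in y_1 g1 + y_2 g2 = <0, 2>.
This gives y = <-2, -2>, which is column 2 of [psi]_U.

<-2, -2>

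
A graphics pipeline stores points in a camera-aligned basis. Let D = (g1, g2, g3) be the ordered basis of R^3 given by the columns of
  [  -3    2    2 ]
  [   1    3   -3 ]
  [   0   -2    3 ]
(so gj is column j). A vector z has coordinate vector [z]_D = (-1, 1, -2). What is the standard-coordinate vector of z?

By definition z = -g1 + g2 - 2g3.
Summing componentwise gives (1, 8, -8).

(1, 8, -8)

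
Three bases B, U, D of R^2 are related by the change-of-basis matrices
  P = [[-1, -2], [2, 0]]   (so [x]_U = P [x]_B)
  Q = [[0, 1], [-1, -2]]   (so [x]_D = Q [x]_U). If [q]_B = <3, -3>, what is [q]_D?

Apply P to get U-coordinates <3, 6>, then Q to get D-coordinates.
The result is [q]_D = <6, -15>.

<6, -15>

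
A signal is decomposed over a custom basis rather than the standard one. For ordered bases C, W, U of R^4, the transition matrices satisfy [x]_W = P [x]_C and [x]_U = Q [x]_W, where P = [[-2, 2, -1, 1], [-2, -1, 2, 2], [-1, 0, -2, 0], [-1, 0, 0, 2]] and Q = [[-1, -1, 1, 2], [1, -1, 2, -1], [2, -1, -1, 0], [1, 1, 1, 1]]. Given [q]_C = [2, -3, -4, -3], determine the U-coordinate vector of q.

[14, 26, -9, -26]

First [q]_W = P [q]_C = [-9, -15, 6, -8].
Then [q]_U = Q [q]_W = [14, 26, -9, -26].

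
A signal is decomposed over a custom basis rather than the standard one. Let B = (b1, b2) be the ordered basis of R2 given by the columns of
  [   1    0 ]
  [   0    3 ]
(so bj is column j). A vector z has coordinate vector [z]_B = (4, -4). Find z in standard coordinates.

(4, -12)

The coordinates say z = 4b1 - 4b2; adding the scaled basis vectors gives (4, -12).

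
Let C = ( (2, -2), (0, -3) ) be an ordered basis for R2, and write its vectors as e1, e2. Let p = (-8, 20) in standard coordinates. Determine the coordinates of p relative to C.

[p]_C is the unique c with M c = p, where M has columns e1, e2.
System: 2c_1 + 0c_2 = -8, -2c_1 - 3c_2 = 20; solving gives c_1 = -4, c_2 = -4.
Check: -4e1 - 4e2 = (-8, 20).

(-4, -4)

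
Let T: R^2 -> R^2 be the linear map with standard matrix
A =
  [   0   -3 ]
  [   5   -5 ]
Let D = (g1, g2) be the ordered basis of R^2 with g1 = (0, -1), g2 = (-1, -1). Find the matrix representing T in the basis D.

The j-th column of [T]_D is [T(gj)]_D.
T(g1) = A g1 = (3, 5) = -2g1 - 3g2, so column 1 is (-2, -3).
Repeating for g2 and assembling the columns gives [[-2, 3], [-3, -3]].

[[-2, 3], [-3, -3]]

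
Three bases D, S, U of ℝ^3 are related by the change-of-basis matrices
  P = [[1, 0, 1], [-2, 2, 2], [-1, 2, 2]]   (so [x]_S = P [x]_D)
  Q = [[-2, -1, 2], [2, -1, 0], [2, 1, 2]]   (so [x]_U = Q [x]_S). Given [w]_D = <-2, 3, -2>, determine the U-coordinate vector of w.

<10, -14, 6>

Apply P to get S-coordinates <-4, 6, 4>, then Q to get U-coordinates.
The result is [w]_U = <10, -14, 6>.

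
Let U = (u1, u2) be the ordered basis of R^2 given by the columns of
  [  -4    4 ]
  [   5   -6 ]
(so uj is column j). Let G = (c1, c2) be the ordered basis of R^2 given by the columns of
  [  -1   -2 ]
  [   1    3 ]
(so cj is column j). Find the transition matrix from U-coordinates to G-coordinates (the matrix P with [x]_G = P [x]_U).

[[2, 0], [1, -2]]

Column j of P is [uj]_G, since P maps U-coordinates to G-coordinates.
Expressing u1 in G: u1 = 2c1 + c2, so column 1 of P is [2, 1].
Doing the same for each uj gives P = [[2, 0], [1, -2]].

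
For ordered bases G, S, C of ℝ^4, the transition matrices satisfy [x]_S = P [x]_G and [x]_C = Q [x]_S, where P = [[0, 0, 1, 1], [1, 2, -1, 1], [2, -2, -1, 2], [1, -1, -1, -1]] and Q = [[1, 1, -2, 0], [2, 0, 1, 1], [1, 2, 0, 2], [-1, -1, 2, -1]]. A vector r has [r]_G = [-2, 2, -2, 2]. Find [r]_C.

[10, -6, 4, -6]

Composing the changes, [r]_C = Q P [r]_G.
Q P = [[-3, 6, 2, -2], [3, -3, 0, 3], [4, 2, -3, 1], [2, -5, -1, 3]]; applying this to [-2, 2, -2, 2] gives [10, -6, 4, -6].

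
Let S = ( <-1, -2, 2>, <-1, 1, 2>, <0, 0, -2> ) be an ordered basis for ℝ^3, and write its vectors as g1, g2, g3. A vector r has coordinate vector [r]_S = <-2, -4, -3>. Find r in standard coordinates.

r = M [r]_S, where M has columns g1, ..., g3.
Carrying out the matrix-vector product, r = <6, 0, -6>.

<6, 0, -6>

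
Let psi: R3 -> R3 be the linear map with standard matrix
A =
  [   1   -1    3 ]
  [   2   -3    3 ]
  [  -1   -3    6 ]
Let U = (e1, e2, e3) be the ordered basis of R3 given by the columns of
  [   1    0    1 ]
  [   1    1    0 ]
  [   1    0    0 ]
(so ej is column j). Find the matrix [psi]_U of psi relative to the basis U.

[[2, -3, -1], [0, 0, 3], [1, 2, 2]]

Let P have columns e1, ..., e3. Then [psi]_U = P^(-1) A P.
Here det P = -1, so P^(-1) is integer; computing A P first and then P^(-1)(A P) gives [[2, -3, -1], [0, 0, 3], [1, 2, 2]].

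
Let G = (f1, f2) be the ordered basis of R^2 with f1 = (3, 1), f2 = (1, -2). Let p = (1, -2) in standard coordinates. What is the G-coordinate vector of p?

[p]_G is the unique c with M c = p, where M has columns f1, f2.
System: 3c_1 + c_2 = 1, c_1 - 2c_2 = -2; solving gives c_1 = 0, c_2 = 1.
Check: 0·f1 + f2 = (1, -2).

(0, 1)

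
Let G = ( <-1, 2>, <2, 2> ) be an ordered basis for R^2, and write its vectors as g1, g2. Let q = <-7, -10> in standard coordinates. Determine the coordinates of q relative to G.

We seek scalars with c_1 g1 + c_2 g2 = q; equivalently solve M c = q where the columns of M are g1, g2.
System: -c_1 + 2c_2 = -7, 2c_1 + 2c_2 = -10; solving gives c_1 = -1, c_2 = -4.
Check: -g1 - 4g2 = <-7, -10>.

<-1, -4>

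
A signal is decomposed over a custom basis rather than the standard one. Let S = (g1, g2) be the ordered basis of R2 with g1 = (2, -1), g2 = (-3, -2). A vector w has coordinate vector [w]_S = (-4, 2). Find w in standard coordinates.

The coordinates say w = -4g1 + 2g2; adding the scaled basis vectors gives (-14, 0).

(-14, 0)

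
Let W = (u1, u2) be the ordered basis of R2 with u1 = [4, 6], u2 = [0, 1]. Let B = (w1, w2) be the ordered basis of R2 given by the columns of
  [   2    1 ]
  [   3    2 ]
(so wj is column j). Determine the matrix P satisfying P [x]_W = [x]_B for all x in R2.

Take x = uj: its W-coordinates are the j-th standard unit vector, so P e_j — column j of P — equals [uj]_B.
u1 = 2w1 + 0·w2, giving column 1 = [2, 0]; repeating for each j gives P = [[2, -1], [0, 2]].

[[2, -1], [0, 2]]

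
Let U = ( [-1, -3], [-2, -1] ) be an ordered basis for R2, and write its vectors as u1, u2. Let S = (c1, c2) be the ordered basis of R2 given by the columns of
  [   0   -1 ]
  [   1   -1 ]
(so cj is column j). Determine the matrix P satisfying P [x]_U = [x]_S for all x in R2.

Take x = uj: its U-coordinates are the j-th standard unit vector, so P e_j — column j of P — equals [uj]_S.
u1 = -2c1 + c2, giving column 1 = [-2, 1]; repeating for each j gives P = [[-2, 1], [1, 2]].

[[-2, 1], [1, 2]]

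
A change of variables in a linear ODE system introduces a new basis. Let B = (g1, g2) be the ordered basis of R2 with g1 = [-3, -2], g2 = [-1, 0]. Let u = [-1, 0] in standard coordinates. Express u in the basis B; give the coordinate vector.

[u]_B is the unique c with M c = u, where M has columns g1, g2.
System: -3c_1 - c_2 = -1, -2c_1 + 0c_2 = 0; solving gives c_1 = 0, c_2 = 1.
Check: 0·g1 + g2 = [-1, 0].

[0, 1]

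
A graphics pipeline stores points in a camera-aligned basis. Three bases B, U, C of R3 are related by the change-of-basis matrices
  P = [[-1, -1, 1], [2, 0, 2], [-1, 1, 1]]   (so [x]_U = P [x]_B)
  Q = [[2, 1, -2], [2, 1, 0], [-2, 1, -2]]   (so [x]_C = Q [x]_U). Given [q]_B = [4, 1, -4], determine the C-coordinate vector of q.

Apply P to get U-coordinates [-9, 0, -7], then Q to get C-coordinates.
The result is [q]_C = [-4, -18, 32].

[-4, -18, 32]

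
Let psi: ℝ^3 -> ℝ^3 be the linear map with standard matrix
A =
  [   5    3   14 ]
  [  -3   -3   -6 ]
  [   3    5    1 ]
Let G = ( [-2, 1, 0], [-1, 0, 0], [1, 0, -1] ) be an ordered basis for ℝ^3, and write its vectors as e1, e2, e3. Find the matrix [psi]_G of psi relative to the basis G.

[[3, 3, 3], [2, 2, 1], [1, 3, -2]]

The j-th column of [psi]_G is [psi(ej)]_G.
psi(e1) = A e1 = [-7, 3, -1] = 3e1 + 2e2 + e3, so column 1 is [3, 2, 1].
Repeating for e2, e3 and assembling the columns gives [[3, 3, 3], [2, 2, 1], [1, 3, -2]].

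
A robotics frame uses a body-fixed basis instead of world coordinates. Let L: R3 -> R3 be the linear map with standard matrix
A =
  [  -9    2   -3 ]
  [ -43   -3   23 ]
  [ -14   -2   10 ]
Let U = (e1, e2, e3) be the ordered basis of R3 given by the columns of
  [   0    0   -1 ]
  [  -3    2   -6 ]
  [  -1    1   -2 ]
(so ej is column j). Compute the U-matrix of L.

With P the matrix whose columns are e1, ..., e3, [L]_U = P^(-1) A P.
Column by column: L(e1) = A e1 = [-3, -14, -4]; its U-coordinates [0, 2, 3] give column 1.
Continuing for each basis vector yields [L]_U = [[0, -3, 3], [2, 1, 3], [3, -1, -3]].

[[0, -3, 3], [2, 1, 3], [3, -1, -3]]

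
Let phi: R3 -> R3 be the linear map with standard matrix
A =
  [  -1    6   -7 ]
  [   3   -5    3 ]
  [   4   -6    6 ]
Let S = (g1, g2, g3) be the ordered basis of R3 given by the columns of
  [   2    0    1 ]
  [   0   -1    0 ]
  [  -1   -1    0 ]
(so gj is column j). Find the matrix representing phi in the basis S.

The j-th column of [phi]_S is [phi(gj)]_S.
phi(g1) = A g1 = <5, 3, 2> = g1 - 3g2 + 3g3, so column 1 is <1, -3, 3>.
Repeating for g2, g3 and assembling the columns gives [[1, 2, -1], [-3, -2, -3], [3, -3, 1]].

[[1, 2, -1], [-3, -2, -3], [3, -3, 1]]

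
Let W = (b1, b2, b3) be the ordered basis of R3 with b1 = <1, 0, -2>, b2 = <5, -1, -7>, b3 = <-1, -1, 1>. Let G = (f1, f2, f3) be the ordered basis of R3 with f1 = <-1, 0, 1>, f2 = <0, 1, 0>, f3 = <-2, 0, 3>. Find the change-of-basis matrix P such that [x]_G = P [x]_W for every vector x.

[[1, -1, 1], [0, -1, -1], [-1, -2, 0]]

Take x = bj: its W-coordinates are the j-th standard unit vector, so P e_j — column j of P — equals [bj]_G.
b1 = f1 + 0·f2 - f3, giving column 1 = <1, 0, -1>; repeating for each j gives P = [[1, -1, 1], [0, -1, -1], [-1, -2, 0]].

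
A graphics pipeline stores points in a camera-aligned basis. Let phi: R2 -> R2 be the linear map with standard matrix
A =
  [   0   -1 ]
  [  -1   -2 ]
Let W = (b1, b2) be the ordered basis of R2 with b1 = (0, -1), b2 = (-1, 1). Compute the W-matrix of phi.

Let P have columns b1, b2. Then [phi]_W = P^(-1) A P.
Here det P = -1, so P^(-1) is integer; computing A P first and then P^(-1)(A P) gives [[-3, 2], [-1, 1]].

[[-3, 2], [-1, 1]]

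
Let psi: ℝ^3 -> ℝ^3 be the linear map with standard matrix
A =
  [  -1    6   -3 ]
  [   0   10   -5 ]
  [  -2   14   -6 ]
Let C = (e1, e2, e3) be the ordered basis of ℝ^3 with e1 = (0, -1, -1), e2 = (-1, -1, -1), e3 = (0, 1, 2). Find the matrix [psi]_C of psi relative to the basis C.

[[-1, 2, 2], [3, 2, 0], [-3, -1, 2]]

Let P have columns e1, ..., e3. Then [psi]_C = P^(-1) A P.
Here det P = -1, so P^(-1) is integer; computing A P first and then P^(-1)(A P) gives [[-1, 2, 2], [3, 2, 0], [-3, -1, 2]].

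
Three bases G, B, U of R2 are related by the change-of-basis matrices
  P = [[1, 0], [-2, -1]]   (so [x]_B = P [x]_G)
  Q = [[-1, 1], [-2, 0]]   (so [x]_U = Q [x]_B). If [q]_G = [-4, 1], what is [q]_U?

[11, 8]

Apply P to get B-coordinates [-4, 7], then Q to get U-coordinates.
The result is [q]_U = [11, 8].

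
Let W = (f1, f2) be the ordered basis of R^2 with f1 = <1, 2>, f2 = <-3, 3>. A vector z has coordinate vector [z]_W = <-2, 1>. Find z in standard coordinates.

<-5, -1>

By definition z = -2f1 + f2.
Summing componentwise gives <-5, -1>.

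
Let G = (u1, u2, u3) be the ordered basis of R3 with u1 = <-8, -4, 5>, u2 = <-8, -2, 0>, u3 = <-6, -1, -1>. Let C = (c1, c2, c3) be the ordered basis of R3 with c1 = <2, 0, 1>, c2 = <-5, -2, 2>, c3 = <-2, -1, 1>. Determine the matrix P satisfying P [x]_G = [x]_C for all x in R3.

Column j of P is [uj]_C, since P maps G-coordinates to C-coordinates.
Expressing u1 in C: u1 = c1 + 2c2 + 0·c3, so column 1 of P is <1, 2, 0>.
Doing the same for each uj gives P = [[1, -2, -2], [2, 0, 0], [0, 2, 1]].

[[1, -2, -2], [2, 0, 0], [0, 2, 1]]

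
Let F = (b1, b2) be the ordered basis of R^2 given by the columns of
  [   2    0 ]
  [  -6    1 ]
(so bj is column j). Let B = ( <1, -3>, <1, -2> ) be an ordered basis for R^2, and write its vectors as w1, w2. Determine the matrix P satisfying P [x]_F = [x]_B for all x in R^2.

Column j of P is [bj]_B, since P maps F-coordinates to B-coordinates.
Expressing b1 in B: b1 = 2w1 + 0·w2, so column 1 of P is <2, 0>.
Doing the same for each bj gives P = [[2, -1], [0, 1]].

[[2, -1], [0, 1]]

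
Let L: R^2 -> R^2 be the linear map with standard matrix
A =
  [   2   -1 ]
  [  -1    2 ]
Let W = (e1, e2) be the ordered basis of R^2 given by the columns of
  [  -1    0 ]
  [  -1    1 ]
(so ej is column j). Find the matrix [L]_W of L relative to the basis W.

Let P have columns e1, e2. Then [L]_W = P^(-1) A P.
Here det P = -1, so P^(-1) is integer; computing A P first and then P^(-1)(A P) gives [[1, 1], [0, 3]].

[[1, 1], [0, 3]]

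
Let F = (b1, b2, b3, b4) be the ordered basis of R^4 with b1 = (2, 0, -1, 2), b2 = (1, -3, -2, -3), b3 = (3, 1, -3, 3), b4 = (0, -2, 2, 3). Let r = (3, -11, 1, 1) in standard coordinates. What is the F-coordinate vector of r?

[r]_F is the unique c with M c = r, where M has columns b1, ..., b4.
Row-reducing the augmented matrix [M | r] gives c = (2, 2, -1, 2).
Check: 2b1 + 2b2 - b3 + 2b4 = (3, -11, 1, 1).

(2, 2, -1, 2)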